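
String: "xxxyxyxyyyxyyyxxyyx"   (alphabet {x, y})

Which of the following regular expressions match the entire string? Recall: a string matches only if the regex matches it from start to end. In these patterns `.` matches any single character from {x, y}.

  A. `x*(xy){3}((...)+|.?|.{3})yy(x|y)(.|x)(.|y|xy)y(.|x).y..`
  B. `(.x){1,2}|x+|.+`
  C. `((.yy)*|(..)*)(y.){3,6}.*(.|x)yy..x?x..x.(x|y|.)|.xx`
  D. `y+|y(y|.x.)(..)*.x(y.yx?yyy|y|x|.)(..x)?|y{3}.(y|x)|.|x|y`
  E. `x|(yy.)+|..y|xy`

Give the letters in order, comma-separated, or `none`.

A → match
B → match
C → no match
D → no match
E → no match

A, B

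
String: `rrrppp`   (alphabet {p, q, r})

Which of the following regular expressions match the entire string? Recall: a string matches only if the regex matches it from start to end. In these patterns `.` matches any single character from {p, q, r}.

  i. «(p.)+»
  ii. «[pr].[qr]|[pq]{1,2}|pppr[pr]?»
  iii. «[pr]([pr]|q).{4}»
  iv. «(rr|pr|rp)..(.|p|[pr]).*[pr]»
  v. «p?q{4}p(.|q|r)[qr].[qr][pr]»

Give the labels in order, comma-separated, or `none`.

i → no match — must start with `p`
ii → no match
iii → match
iv → match
v → no match

iii, iv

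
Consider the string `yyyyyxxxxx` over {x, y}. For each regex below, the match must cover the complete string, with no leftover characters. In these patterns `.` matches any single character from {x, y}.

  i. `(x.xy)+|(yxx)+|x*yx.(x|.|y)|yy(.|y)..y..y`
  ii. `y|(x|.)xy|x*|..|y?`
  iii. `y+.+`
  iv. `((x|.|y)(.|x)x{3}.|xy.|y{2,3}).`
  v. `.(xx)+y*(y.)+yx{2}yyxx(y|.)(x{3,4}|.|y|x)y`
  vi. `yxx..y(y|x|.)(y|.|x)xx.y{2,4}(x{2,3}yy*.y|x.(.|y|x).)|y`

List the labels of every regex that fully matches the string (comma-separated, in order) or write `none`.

i → no match
ii → no match
iii → match
iv → no match
v → no match — must end with `y`
vi → no match

iii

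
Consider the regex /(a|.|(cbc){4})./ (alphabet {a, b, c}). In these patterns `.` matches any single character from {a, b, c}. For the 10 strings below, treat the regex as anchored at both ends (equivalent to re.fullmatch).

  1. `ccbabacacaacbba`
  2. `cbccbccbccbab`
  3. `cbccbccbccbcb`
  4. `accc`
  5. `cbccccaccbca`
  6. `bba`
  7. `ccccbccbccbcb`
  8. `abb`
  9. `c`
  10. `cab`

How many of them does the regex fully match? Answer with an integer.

1 → no match
2 → no match
3 → match
4 → no match
5 → no match
6 → no match
7 → no match
8 → no match
9 → no match
10 → no match
Total matched: 1

1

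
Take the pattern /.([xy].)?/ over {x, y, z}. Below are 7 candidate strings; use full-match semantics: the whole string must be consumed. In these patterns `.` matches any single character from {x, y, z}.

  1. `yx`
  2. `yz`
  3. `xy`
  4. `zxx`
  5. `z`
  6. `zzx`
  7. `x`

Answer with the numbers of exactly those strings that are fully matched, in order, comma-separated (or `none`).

4, 5, 7

1 → no match
2 → no match
3 → no match
4 → match
5 → match
6 → no match
7 → match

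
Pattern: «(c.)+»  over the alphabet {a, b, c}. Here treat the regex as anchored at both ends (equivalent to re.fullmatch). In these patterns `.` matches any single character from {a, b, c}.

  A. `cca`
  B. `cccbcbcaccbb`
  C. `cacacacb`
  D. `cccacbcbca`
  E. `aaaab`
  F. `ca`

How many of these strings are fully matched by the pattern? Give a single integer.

A → no match
B → no match
C → match
D → match
E → no match — must start with `c`
F → match
Total matched: 3

3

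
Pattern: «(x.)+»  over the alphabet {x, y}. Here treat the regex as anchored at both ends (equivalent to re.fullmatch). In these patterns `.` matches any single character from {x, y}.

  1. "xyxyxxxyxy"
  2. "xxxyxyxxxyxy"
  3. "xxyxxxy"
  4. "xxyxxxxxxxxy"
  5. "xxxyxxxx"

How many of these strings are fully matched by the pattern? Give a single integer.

3

1 → match
2 → match
3 → no match
4 → no match
5 → match
Total matched: 3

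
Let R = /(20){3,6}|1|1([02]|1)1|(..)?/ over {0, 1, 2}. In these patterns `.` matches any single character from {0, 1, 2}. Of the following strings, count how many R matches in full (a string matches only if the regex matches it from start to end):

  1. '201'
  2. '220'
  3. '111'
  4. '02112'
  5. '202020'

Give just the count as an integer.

1 → no match
2 → no match
3 → match
4 → no match
5 → match
Total matched: 2

2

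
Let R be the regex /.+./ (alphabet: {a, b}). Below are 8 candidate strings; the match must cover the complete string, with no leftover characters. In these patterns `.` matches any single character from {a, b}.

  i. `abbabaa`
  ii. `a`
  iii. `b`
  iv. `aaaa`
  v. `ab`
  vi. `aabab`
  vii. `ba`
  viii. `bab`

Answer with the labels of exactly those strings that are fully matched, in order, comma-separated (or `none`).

i. `abbabaa` → match
ii. `a` → no match
iii. `b` → no match
iv. `aaaa` → match
v. `ab` → match
vi. `aabab` → match
vii. `ba` → match
viii. `bab` → match

i, iv, v, vi, vii, viii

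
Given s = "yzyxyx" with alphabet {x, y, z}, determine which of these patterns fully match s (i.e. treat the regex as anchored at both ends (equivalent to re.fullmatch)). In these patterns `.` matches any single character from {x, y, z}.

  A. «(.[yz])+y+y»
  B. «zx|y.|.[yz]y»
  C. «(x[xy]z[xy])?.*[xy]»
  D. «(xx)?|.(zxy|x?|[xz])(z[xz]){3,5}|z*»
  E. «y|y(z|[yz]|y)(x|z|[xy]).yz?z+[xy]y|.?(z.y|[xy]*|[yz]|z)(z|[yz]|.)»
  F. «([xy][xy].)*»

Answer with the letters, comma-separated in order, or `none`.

C

A → no match — must end with "yy"
B → no match
C → match
D → no match
E → no match
F → no match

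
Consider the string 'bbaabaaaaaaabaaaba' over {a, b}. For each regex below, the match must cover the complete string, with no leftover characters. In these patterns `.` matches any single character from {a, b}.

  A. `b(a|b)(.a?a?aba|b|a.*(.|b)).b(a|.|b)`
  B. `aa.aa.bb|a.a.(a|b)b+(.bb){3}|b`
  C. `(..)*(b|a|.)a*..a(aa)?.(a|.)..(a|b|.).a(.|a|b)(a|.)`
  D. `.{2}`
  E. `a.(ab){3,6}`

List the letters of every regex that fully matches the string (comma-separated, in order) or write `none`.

A → match
B → no match
C → match
D → no match
E → no match — must start with 'a'

A, C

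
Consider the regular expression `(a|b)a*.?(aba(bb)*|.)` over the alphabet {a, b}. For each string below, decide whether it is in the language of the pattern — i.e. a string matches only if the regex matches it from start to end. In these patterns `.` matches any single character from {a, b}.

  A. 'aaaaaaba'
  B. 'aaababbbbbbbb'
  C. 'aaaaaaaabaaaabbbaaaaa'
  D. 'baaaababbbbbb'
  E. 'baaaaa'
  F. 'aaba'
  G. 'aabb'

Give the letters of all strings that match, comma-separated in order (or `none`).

A, B, D, E, F, G

A → match
B → match
C → no match
D → match
E → match
F → match
G → match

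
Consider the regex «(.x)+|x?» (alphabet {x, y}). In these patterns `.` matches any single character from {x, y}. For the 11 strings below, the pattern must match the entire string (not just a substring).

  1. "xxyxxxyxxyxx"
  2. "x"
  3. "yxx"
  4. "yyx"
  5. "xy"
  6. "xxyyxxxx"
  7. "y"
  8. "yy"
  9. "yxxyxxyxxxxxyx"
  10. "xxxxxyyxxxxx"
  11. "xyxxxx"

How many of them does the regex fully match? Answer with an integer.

1 → no match
2 → match
3 → no match
4 → no match
5 → no match
6 → no match
7 → no match
8 → no match
9 → no match
10 → no match
11 → no match
Total matched: 1

1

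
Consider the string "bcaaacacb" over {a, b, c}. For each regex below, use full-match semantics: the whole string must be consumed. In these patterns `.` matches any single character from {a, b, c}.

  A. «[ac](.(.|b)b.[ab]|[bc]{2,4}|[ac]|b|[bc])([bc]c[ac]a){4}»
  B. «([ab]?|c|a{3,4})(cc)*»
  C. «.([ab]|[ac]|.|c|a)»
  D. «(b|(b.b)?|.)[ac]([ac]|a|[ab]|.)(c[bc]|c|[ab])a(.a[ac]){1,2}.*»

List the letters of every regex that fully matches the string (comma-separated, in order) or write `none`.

D

A → no match — must end with "a"
B → no match
C → no match
D → match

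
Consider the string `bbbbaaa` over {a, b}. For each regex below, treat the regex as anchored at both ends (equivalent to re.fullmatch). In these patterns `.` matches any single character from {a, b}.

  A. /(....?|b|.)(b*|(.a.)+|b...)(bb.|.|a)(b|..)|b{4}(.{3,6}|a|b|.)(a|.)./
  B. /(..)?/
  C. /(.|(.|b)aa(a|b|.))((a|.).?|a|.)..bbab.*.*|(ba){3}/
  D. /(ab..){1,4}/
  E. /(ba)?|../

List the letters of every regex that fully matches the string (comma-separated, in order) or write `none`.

A → match
B → no match
C → no match
D → no match — must start with `ab`
E → no match

A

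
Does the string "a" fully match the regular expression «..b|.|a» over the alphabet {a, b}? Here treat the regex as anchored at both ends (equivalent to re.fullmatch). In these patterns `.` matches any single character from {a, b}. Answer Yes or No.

Yes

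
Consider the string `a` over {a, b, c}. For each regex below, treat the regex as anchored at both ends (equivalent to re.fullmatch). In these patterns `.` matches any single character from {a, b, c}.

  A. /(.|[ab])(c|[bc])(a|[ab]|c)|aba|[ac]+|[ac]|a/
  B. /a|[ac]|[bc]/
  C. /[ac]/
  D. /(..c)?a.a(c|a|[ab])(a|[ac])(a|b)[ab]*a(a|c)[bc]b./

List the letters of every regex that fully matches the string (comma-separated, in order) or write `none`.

A, B, C

A → match
B → match
C → match
D → no match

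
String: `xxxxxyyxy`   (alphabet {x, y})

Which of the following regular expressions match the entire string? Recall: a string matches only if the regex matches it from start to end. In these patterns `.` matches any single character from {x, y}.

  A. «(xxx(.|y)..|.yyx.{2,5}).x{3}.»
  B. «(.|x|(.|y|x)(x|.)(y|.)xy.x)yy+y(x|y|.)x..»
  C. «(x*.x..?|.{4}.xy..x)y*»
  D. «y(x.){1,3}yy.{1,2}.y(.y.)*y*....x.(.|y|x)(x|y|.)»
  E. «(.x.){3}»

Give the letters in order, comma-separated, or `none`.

E

A → no match
B → no match
C → no match
D → no match — must start with `yx`
E → match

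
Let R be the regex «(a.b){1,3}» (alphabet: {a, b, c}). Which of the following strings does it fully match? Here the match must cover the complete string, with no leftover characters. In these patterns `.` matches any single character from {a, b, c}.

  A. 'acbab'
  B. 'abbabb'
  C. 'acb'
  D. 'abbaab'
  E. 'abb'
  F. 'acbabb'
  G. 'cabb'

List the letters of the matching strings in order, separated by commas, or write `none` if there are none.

B, C, D, E, F

A → no match
B → match
C → match
D → match
E → match
F → match
G → no match — must start with 'a'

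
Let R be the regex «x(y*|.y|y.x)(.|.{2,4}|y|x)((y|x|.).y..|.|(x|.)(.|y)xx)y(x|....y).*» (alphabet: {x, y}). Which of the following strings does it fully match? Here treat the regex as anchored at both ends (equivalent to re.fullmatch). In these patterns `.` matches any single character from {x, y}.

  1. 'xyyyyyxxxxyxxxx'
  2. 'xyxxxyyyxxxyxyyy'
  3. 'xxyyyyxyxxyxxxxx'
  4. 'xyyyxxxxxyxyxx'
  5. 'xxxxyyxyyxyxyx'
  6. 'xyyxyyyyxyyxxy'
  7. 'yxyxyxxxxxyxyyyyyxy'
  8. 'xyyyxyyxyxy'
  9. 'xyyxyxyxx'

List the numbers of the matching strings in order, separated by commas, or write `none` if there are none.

1, 2, 3, 4, 5, 6, 8, 9

1 → match
2 → match
3 → match
4 → match
5 → match
6 → match
7 → no match — must start with 'x'
8 → match
9 → match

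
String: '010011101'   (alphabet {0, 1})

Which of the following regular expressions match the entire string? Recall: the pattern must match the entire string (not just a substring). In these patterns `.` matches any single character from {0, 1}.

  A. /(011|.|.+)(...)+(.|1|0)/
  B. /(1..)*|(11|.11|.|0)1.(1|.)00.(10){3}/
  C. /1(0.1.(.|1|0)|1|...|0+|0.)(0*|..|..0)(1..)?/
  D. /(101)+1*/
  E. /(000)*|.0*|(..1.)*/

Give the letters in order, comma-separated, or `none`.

A → match
B → no match
C → no match — must start with '1'
D → no match — must start with '101'
E → no match

A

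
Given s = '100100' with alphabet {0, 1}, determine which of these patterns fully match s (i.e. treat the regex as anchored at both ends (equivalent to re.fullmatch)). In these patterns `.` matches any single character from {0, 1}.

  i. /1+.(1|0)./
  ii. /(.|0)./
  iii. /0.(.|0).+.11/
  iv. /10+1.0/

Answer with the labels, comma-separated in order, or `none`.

i → no match
ii → no match
iii → no match — must start with '0'
iv → match

iv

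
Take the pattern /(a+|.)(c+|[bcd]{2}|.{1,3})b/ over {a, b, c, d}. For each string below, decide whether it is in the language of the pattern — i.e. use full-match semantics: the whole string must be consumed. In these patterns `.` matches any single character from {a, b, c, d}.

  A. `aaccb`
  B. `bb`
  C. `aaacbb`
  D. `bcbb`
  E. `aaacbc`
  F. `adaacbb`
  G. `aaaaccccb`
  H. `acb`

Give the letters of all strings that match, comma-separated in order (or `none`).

A, C, D, G, H

A → match
B → no match
C → match
D → match
E → no match — must end with `b`
F → no match
G → match
H → match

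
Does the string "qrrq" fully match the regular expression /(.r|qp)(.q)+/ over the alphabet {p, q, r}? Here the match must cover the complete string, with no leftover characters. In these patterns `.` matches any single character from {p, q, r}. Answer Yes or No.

Yes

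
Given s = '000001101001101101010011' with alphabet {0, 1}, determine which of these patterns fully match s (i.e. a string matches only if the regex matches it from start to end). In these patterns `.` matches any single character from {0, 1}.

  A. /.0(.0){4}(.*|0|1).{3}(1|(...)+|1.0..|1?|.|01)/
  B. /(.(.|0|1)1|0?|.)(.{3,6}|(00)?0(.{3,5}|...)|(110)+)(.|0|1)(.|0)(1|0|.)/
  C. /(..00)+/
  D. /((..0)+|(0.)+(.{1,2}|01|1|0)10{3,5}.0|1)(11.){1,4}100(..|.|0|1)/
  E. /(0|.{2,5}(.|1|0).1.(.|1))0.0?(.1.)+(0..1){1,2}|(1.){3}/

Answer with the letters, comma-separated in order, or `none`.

E

A → no match
B → no match
C → no match — must end with '00'
D → no match
E → match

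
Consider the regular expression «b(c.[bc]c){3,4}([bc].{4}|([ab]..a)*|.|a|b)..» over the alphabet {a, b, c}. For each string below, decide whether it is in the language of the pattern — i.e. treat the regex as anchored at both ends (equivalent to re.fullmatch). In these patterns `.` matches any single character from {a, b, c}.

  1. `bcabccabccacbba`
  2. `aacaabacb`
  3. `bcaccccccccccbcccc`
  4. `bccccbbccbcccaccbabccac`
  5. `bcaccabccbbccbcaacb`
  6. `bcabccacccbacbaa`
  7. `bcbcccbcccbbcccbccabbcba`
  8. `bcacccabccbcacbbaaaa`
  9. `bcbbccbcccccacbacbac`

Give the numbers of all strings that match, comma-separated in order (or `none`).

7

1 → no match
2 → no match — must start with `bc`
3 → no match
4 → no match
5 → no match
6 → no match
7 → match
8 → no match
9 → no match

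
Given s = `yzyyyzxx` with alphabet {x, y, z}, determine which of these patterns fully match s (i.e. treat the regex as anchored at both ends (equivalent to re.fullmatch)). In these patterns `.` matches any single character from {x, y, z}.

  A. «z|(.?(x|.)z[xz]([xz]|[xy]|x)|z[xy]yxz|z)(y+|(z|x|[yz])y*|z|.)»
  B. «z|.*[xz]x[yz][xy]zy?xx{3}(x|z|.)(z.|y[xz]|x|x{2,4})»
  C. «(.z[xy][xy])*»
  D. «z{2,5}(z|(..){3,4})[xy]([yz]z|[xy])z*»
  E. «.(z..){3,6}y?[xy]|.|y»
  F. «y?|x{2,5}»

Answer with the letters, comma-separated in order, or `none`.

A → no match
B → no match
C → match
D → no match — must start with `z`
E → no match
F → no match

C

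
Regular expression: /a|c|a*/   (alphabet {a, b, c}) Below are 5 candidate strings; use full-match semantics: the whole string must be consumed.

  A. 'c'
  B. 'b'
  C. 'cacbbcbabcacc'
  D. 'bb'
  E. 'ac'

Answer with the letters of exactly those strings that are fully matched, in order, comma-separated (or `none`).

A

A → match
B → no match
C → no match
D → no match
E → no match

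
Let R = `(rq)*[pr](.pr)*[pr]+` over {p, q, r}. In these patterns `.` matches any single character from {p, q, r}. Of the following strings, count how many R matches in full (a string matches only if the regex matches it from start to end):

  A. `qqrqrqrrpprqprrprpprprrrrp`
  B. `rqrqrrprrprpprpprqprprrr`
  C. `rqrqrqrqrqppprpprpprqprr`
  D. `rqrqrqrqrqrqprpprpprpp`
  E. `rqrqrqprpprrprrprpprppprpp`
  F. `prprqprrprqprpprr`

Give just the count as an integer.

A → no match
B → match
C → match
D → match
E → match
F → match
Total matched: 5

5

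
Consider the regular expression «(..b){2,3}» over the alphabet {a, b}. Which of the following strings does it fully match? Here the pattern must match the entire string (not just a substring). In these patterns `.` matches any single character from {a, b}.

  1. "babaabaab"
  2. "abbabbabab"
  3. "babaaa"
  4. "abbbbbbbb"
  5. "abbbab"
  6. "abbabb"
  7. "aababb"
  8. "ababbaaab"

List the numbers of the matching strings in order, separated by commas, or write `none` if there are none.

1, 4, 5, 6, 7

1 → match
2 → no match
3 → no match — must end with "b"
4 → match
5 → match
6 → match
7 → match
8 → no match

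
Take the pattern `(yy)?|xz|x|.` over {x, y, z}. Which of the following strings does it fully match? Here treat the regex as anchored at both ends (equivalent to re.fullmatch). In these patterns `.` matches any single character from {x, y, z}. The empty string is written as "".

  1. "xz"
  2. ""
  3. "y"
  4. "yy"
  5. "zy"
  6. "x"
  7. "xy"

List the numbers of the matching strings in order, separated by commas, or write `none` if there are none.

1. "xz" → match
2. "" → match
3. "y" → match
4. "yy" → match
5. "zy" → no match
6. "x" → match
7. "xy" → no match

1, 2, 3, 4, 6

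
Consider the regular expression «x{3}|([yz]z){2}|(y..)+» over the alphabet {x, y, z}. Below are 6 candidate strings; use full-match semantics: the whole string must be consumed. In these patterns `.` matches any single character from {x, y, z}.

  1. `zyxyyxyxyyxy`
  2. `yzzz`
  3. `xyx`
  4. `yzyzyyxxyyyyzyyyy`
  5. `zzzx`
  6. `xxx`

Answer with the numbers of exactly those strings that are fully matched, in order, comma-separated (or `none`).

1 → no match
2 → match
3 → no match
4 → no match
5 → no match
6 → match

2, 6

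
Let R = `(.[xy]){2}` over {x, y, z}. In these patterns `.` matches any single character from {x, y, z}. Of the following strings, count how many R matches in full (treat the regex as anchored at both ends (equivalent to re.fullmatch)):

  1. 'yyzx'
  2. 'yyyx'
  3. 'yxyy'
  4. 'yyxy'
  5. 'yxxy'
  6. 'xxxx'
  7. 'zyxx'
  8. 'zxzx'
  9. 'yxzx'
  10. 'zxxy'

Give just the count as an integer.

1 → match
2 → match
3 → match
4 → match
5 → match
6 → match
7 → match
8 → match
9 → match
10 → match
Total matched: 10

10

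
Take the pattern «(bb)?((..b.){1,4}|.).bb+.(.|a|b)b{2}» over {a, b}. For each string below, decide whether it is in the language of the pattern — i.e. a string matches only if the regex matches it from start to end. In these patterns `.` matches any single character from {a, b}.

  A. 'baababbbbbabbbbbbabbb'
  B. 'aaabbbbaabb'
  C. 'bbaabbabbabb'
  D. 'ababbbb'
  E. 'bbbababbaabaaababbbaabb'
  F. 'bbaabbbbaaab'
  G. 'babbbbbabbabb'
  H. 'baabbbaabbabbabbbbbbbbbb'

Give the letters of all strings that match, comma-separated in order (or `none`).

A → no match
B → no match
C → no match
D → no match
E → match
F → no match
G → no match
H → no match

E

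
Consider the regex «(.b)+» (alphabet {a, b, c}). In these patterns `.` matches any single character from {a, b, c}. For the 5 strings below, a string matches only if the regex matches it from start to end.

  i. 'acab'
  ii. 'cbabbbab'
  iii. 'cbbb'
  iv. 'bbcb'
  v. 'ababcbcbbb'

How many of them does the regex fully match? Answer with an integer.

i. 'acab' → no match
ii. 'cbabbbab' → match
iii. 'cbbb' → match
iv. 'bbcb' → match
v. 'ababcbcbbb' → match
Total matched: 4

4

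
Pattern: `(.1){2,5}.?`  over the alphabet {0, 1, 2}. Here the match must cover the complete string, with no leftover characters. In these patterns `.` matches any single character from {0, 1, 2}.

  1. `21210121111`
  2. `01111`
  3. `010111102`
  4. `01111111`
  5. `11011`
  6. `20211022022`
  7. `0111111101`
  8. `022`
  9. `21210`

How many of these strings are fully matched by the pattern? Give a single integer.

6

1. `21210121111` → match
2. `01111` → match
3. `010111102` → no match
4. `01111111` → match
5. `11011` → match
6. `20211022022` → no match
7. `0111111101` → match
8. `022` → no match
9. `21210` → match
Total matched: 6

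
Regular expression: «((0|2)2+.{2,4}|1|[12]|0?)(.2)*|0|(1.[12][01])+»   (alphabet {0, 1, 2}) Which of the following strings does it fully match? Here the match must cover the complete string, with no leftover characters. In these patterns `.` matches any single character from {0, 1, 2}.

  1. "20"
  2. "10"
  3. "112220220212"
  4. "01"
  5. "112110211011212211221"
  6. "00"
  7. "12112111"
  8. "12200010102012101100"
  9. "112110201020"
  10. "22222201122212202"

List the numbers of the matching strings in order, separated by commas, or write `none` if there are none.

1 → no match
2 → no match
3 → no match
4 → no match
5 → no match
6 → no match
7 → no match
8 → no match
9 → match
10 → no match

9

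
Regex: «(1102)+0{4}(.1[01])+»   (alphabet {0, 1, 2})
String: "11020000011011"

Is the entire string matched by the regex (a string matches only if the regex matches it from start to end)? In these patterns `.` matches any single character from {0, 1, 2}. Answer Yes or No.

Yes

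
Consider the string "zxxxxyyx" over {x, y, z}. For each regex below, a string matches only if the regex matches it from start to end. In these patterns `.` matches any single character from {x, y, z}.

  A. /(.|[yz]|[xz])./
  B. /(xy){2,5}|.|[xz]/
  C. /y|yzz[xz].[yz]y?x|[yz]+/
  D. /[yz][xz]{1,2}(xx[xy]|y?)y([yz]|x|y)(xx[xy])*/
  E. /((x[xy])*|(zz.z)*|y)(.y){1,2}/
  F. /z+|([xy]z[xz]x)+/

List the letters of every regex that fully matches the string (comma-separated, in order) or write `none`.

D

A → no match
B → no match
C → no match
D → match
E → no match — must end with "y"
F → no match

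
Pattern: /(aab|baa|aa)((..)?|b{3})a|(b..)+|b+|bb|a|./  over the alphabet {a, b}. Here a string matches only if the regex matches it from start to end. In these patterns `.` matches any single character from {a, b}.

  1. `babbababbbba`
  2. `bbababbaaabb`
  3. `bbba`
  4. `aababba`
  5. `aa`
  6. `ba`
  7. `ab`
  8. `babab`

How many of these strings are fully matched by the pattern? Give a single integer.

0

1 → no match
2 → no match
3 → no match
4 → no match
5 → no match
6 → no match
7 → no match
8 → no match
Total matched: 0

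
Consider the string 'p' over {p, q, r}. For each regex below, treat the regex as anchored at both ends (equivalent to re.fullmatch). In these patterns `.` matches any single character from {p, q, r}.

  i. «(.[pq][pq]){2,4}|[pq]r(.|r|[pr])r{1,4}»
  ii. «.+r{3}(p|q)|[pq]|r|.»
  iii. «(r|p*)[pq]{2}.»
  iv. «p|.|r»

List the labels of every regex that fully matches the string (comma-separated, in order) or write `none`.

i → no match
ii → match
iii → no match
iv → match

ii, iv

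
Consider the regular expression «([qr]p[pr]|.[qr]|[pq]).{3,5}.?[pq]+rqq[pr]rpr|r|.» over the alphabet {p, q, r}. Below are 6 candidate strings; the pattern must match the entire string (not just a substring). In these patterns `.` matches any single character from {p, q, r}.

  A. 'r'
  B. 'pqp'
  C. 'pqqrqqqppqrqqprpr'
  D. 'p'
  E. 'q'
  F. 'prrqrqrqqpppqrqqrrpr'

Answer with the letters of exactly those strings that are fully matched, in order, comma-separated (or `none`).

A, C, D, E, F

A. 'r' → match
B. 'pqp' → no match
C → match
D. 'p' → match
E. 'q' → match
F → match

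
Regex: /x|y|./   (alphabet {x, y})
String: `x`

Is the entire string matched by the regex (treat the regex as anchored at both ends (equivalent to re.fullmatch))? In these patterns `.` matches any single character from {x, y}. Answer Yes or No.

Yes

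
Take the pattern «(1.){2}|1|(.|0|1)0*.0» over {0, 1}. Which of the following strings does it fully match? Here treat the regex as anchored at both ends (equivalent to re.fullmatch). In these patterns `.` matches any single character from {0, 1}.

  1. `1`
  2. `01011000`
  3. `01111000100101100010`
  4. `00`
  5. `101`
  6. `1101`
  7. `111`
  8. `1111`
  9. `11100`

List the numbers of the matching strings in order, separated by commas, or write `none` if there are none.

1, 8

1 → match
2 → no match
3 → no match
4 → no match
5 → no match
6 → no match
7 → no match
8 → match
9 → no match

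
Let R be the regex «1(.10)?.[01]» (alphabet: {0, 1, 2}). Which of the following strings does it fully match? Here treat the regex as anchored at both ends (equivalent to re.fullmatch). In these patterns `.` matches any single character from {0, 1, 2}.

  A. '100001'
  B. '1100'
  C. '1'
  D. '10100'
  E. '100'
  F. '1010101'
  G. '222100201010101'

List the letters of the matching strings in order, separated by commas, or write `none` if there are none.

A → no match
B → no match
C → no match
D → no match
E → match
F → no match
G → no match — must start with '1'

E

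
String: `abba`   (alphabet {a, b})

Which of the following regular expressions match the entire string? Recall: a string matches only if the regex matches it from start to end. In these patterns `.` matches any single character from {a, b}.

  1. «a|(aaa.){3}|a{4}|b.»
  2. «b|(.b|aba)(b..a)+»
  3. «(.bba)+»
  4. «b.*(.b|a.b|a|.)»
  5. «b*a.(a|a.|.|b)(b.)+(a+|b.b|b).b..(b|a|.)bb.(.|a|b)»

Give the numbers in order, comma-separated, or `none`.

1 → no match
2 → no match
3 → match
4 → no match — must start with `b`
5 → no match

3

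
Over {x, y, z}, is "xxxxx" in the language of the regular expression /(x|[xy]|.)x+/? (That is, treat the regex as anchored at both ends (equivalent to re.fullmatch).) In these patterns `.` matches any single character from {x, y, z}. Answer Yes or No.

Yes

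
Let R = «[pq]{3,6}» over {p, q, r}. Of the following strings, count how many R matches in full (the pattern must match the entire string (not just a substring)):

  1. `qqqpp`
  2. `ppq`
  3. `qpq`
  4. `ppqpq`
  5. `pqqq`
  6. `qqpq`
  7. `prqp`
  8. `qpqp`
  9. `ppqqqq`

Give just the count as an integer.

1 → match
2 → match
3 → match
4 → match
5 → match
6 → match
7 → no match
8 → match
9 → match
Total matched: 8

8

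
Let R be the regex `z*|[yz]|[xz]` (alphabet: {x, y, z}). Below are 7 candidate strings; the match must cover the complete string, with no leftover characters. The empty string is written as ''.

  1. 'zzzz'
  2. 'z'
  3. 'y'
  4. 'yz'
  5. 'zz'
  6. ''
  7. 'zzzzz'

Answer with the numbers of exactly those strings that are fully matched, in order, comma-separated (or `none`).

1, 2, 3, 5, 6, 7

1 → match
2 → match
3 → match
4 → no match
5 → match
6 → match
7 → match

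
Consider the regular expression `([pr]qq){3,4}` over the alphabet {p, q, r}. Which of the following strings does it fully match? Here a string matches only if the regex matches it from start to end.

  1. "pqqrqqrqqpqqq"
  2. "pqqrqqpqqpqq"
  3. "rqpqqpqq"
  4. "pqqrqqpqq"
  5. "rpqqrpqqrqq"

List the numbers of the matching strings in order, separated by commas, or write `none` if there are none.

2, 4

1 → no match
2 → match
3 → no match
4 → match
5 → no match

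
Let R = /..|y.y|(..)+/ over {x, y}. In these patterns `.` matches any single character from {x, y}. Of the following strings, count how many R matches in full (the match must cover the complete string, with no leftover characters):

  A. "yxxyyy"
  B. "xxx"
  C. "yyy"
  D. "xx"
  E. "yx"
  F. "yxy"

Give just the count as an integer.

A → match
B → no match
C → match
D → match
E → match
F → match
Total matched: 5

5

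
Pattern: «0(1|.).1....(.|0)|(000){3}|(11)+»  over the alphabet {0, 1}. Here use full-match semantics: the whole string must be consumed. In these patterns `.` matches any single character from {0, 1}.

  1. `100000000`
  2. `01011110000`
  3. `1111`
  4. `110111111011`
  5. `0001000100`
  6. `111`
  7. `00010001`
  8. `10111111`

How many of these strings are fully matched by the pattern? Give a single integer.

1 → no match
2 → no match
3 → match
4 → no match
5 → no match
6 → no match
7 → no match
8 → no match
Total matched: 1

1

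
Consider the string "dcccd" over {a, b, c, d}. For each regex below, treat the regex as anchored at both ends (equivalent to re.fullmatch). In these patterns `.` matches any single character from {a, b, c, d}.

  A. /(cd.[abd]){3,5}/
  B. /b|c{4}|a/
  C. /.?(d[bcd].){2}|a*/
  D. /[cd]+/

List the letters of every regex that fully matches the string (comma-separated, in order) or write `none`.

A → no match — must start with "cd"
B → no match
C → no match
D → match

D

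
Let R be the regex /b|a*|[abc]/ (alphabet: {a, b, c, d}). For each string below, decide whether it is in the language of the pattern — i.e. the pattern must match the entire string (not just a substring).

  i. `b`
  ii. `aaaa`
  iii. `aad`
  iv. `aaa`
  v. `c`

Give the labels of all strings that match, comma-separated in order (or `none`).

i → match
ii → match
iii → no match
iv → match
v → match

i, ii, iv, v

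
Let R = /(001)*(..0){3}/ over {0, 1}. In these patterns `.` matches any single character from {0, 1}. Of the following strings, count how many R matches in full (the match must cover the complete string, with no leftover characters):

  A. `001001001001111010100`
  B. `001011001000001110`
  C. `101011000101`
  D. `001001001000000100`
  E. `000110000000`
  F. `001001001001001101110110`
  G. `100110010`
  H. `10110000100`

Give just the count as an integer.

A → no match
B → no match
C → no match — must end with `0`
D → match
E → no match
F → no match
G → match
H → no match
Total matched: 2

2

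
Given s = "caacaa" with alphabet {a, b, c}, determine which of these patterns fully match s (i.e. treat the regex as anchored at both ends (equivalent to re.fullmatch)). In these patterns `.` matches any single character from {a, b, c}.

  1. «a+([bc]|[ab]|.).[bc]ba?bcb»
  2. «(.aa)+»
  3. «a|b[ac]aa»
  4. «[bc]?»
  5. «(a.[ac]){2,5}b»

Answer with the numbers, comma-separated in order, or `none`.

1 → no match — must start with "a"
2 → match
3 → no match
4 → no match
5 → no match — must start with "a"

2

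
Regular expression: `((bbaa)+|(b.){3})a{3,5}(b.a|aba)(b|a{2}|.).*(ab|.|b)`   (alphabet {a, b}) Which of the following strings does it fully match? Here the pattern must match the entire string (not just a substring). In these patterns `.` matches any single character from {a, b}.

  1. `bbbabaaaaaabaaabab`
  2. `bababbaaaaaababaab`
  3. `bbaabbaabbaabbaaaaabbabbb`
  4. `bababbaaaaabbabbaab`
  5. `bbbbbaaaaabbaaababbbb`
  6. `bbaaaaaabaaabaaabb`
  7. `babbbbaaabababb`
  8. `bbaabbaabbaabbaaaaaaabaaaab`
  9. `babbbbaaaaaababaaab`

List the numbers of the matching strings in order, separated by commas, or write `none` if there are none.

1 → match
2 → match
3 → match
4 → match
5 → match
6 → match
7 → no match
8 → match
9 → match

1, 2, 3, 4, 5, 6, 8, 9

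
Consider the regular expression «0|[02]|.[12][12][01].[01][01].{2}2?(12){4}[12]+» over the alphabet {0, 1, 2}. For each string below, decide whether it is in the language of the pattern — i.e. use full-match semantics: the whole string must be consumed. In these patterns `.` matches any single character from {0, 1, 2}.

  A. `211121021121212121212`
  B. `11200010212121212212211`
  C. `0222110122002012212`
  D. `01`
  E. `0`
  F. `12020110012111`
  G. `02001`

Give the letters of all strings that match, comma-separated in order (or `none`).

A → match
B → match
C → no match
D → no match
E → match
F → no match
G → no match

A, B, E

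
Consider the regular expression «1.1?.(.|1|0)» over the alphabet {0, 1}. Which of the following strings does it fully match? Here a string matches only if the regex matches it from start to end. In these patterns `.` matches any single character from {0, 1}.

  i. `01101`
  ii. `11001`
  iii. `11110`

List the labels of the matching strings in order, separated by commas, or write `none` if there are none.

i → no match — must start with `1`
ii → no match
iii → match

iii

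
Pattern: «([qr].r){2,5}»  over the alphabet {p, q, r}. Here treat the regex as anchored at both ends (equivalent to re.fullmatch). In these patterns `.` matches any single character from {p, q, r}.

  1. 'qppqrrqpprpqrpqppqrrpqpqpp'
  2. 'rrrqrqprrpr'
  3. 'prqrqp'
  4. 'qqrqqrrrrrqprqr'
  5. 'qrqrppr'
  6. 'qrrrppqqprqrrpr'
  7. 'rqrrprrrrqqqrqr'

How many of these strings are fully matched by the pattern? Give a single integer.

0

1 → no match — must end with 'r'
2 → no match
3 → no match — must end with 'r'
4 → no match
5 → no match
6 → no match
7 → no match
Total matched: 0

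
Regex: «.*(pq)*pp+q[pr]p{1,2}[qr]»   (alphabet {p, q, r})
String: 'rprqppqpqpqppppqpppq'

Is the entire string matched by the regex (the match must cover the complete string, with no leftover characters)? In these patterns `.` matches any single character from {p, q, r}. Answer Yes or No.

Yes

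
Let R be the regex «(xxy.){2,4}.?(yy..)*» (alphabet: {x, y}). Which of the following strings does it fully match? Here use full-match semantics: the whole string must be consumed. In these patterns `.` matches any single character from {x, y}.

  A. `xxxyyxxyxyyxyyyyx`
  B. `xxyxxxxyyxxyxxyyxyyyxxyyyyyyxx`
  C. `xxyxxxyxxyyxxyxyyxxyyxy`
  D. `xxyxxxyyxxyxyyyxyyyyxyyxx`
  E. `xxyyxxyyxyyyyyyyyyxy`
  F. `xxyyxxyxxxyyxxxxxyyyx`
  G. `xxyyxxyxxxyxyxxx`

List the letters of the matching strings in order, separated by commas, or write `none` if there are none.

A → no match — must start with `xxy`
B → no match
C → no match
D → match
E → no match
F → no match
G → no match

D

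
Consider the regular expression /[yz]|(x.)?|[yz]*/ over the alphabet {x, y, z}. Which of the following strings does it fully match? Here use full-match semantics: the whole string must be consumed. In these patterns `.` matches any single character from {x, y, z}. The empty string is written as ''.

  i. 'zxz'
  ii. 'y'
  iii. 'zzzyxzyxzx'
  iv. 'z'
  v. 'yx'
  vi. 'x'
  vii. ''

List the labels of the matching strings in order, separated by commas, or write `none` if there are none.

i. 'zxz' → no match
ii. 'y' → match
iii. 'zzzyxzyxzx' → no match
iv. 'z' → match
v. 'yx' → no match
vi. 'x' → no match
vii. '' → match

ii, iv, vii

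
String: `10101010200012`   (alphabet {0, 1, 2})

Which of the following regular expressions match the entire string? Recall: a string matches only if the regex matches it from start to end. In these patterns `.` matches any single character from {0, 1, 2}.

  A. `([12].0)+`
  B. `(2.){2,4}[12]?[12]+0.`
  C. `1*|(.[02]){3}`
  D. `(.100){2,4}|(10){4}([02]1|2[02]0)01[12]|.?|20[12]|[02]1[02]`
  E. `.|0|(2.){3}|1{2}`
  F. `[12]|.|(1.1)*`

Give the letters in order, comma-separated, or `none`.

A → no match — must end with `0`
B → no match — must start with `2`
C → no match
D → match
E → no match
F → no match

D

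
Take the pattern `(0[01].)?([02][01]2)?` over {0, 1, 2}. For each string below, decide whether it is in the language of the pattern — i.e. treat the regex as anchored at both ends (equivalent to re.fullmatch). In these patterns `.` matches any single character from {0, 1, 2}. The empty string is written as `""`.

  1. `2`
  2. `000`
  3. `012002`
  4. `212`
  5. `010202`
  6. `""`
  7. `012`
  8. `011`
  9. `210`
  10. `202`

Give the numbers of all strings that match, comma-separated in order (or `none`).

1 → no match
2 → match
3 → match
4 → match
5 → match
6 → match
7 → match
8 → match
9 → no match
10 → match

2, 3, 4, 5, 6, 7, 8, 10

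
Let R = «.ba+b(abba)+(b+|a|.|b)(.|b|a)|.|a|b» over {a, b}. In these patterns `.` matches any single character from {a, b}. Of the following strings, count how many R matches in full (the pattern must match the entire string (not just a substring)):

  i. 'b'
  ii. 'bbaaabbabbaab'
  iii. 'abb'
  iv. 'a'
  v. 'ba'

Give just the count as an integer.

i → match
ii → no match
iii → no match
iv → match
v → no match
Total matched: 2

2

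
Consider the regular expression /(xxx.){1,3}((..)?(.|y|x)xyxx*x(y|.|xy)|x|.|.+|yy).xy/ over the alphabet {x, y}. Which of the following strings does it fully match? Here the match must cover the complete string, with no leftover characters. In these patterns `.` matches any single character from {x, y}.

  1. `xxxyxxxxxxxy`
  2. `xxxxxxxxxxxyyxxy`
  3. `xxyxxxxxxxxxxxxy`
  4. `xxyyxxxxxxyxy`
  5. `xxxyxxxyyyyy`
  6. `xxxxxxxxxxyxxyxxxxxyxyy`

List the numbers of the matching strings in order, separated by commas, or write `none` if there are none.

1 → match
2 → match
3 → no match — must start with `xxx`
4 → no match — must start with `xxx`
5 → no match — must end with `xy`
6 → no match — must end with `xy`

1, 2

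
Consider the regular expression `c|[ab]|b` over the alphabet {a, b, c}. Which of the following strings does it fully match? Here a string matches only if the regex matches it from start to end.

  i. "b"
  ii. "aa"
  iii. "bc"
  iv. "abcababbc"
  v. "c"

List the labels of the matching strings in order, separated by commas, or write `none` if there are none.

i → match
ii → no match
iii → no match
iv → no match
v → match

i, v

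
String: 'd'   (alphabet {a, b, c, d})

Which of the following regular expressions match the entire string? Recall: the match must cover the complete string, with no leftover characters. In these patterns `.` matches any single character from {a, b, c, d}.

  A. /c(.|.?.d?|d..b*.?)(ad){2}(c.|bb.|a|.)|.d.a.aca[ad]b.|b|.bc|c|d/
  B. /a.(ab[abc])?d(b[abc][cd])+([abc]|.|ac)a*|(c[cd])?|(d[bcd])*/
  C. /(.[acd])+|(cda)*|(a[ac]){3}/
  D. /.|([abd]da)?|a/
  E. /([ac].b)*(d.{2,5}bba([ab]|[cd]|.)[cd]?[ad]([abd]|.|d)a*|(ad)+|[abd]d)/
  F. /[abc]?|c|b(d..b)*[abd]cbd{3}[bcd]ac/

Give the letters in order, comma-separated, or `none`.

A, D

A → match
B → no match
C → no match
D → match
E → no match
F → no match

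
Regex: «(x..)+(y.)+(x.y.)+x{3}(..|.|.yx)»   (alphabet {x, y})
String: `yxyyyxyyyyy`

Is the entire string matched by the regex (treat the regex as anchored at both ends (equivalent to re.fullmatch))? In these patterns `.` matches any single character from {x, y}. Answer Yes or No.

Every match must start with `x`, but `yxyyyxyyyyy` does not.

No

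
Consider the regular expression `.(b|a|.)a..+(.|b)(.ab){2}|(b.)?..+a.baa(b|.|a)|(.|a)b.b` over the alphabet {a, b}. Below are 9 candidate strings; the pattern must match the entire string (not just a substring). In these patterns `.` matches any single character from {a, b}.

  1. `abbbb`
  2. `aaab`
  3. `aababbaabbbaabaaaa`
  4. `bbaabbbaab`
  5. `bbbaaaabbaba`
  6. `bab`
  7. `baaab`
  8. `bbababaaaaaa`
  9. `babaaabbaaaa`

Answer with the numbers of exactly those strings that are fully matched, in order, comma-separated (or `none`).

1 → no match
2 → no match
3 → no match
4 → no match
5 → no match
6 → no match
7 → no match
8 → no match
9 → no match

none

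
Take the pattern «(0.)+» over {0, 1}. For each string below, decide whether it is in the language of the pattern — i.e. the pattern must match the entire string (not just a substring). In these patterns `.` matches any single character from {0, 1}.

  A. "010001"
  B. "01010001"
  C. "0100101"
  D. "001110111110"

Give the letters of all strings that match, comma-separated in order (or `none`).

A, B

A → match
B → match
C → no match
D → no match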